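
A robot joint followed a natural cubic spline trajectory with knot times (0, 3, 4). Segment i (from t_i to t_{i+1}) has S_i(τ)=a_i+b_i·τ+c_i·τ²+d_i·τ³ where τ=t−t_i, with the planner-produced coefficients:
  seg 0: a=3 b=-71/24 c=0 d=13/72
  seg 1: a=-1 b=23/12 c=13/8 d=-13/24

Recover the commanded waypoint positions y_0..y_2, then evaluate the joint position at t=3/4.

y_0=3 y_1=-1 y_2=2
S(3/4) = 439/512

y_0 = S_0(0) = a_0 = 3
y_1 = S_1(0) = a_1 = -1
y_2 = S_1(1) = 2
t_q=3/4 is in segment 0 (τ=3/4); S_0(τ)=439/512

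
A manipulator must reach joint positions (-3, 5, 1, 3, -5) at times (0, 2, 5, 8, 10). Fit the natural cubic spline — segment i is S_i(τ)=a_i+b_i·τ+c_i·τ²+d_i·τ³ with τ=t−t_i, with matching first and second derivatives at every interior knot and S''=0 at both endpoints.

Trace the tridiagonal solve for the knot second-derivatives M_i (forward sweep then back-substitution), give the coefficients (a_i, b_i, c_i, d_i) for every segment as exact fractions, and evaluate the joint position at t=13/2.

  seg 0: a=-3 b=1367/255 c=0 d=-347/1020
  seg 1: a=5 b=326/255 c=-347/170 d=199/510
  seg 2: a=1 b=-13/30 c=25/17 d=-563/1530
  seg 3: a=3 b=-394/255 c=-313/170 d=313/1020
S(13/2) = 3287/1360

Δ: Δ0=4, Δ1=-4/3, Δ2=2/3, Δ3=-4
row 1: diag=10, rhs=-32; c'=3/10, d'=-16/5
row 2: denom=12−3·3/10=111/10; d'=(12−3·-16/5)/(111/10)=72/37
row 3: denom=10−3·10/37=340/37; d'=(-28−3·72/37)/(340/37)=-313/85
back: M3=-313/85
back: M2=72/37−10/37·-313/85=50/17
back: M1=-16/5−3/10·50/17=-347/85
M: M0=0, M1=-347/85, M2=50/17, M3=-313/85, M4=0
seg 0: a=-3, c=M0/2=0, d=(M1−M0)/(6·2)=-347/1020, b=Δ0−h0·(2M0+M1)/6=1367/255
seg 1: a=5, c=M1/2=-347/170, d=(M2−M1)/(6·3)=199/510, b=Δ1−h1·(2M1+M2)/6=326/255
seg 2: a=1, c=M2/2=25/17, d=(M3−M2)/(6·3)=-563/1530, b=Δ2−h2·(2M2+M3)/6=-13/30
seg 3: a=3, c=M3/2=-313/170, d=(M4−M3)/(6·2)=313/1020, b=Δ3−h3·(2M3+M4)/6=-394/255
t_q=13/2 → seg 2, τ=3/2; S=1+-13/30·τ+25/17·τ²+-563/1530·τ³=3287/1360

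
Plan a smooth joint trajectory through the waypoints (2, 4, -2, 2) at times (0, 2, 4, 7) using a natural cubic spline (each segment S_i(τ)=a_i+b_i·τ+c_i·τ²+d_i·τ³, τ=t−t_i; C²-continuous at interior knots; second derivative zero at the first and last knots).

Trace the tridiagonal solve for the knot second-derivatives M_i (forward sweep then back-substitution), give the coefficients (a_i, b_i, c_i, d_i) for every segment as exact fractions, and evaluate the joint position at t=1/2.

  seg 0: a=2 b=130/57 c=0 d=-73/228
  seg 1: a=4 b=-89/57 c=-73/38 d=137/228
  seg 2: a=-2 b=-116/57 c=32/19 d=-32/171
S(1/2) = 1885/608

Δ: Δ0=1, Δ1=-3, Δ2=4/3
row 1: diag=8, rhs=-24; c'=1/4, d'=-3
row 2: denom=10−2·1/4=19/2; d'=(26−2·-3)/(19/2)=64/19
back: M2=64/19
back: M1=-3−1/4·64/19=-73/19
M: M0=0, M1=-73/19, M2=64/19, M3=0
seg 0: a=2, c=M0/2=0, d=(M1−M0)/(6·2)=-73/228, b=Δ0−h0·(2M0+M1)/6=130/57
seg 1: a=4, c=M1/2=-73/38, d=(M2−M1)/(6·2)=137/228, b=Δ1−h1·(2M1+M2)/6=-89/57
seg 2: a=-2, c=M2/2=32/19, d=(M3−M2)/(6·3)=-32/171, b=Δ2−h2·(2M2+M3)/6=-116/57
t_q=1/2 → seg 0, τ=1/2; S=2+130/57·τ+0·τ²+-73/228·τ³=1885/608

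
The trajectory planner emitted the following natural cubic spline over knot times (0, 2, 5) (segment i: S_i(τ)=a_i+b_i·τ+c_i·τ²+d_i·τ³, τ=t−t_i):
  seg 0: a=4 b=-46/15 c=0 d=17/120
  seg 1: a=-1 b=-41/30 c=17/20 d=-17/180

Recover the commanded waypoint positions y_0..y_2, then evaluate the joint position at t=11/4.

y_0=4 y_1=-1 y_2=0
S(11/4) = -2031/1280

y_0 = S_0(0) = a_0 = 4
y_1 = S_1(0) = a_1 = -1
y_2 = S_1(3) = 0
t_q=11/4 is in segment 1 (τ=3/4); S_1(τ)=-2031/1280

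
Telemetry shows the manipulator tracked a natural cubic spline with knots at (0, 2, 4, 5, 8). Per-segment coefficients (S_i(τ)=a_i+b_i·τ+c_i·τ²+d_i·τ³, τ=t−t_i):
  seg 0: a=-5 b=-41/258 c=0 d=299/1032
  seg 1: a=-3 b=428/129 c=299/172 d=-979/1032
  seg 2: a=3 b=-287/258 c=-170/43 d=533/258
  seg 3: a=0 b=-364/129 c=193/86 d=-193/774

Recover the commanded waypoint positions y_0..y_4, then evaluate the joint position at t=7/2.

y_0 = S_0(0) = a_0 = -5
y_1 = S_1(0) = a_1 = -3
y_2 = S_2(0) = a_2 = 3
y_3 = S_3(0) = a_3 = 0
y_4 = S_3(3) = 5
t_q=7/2 is in segment 1 (τ=3/2); S_1(τ)=7393/2752

y_0=-5 y_1=-3 y_2=3 y_3=0 y_4=5
S(7/2) = 7393/2752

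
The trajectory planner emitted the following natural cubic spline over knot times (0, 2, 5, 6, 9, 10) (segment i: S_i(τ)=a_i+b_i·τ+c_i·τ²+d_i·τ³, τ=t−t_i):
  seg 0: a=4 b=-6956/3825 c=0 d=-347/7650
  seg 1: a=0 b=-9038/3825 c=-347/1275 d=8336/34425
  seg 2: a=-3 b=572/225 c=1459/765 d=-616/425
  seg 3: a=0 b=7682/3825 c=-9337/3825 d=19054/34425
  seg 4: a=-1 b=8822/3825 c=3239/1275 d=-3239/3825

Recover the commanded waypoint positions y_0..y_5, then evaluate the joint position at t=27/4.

y_0=4 y_1=0 y_2=-3 y_3=0 y_4=-1 y_5=3
S(27/4) = 4987/13600

y_0 = S_0(0) = a_0 = 4
y_1 = S_1(0) = a_1 = 0
y_2 = S_2(0) = a_2 = -3
y_3 = S_3(0) = a_3 = 0
y_4 = S_4(0) = a_4 = -1
y_5 = S_4(1) = 3
t_q=27/4 is in segment 3 (τ=3/4); S_3(τ)=4987/13600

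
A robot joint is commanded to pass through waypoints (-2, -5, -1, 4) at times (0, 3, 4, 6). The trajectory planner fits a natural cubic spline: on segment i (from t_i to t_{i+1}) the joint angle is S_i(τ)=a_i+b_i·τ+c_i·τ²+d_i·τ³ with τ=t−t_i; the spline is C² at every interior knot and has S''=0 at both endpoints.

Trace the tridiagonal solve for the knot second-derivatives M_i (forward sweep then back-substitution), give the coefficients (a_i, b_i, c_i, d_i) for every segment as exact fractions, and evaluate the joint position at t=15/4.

  seg 0: a=-2 b=-283/94 c=0 d=21/94
  seg 1: a=-5 b=142/47 c=189/94 d=-97/94
  seg 2: a=-1 b=371/94 c=-51/47 d=17/94
S(15/4) = -12263/6016

Δ: Δ0=-1, Δ1=4, Δ2=5/2
row 1: diag=8, rhs=30; c'=1/8, d'=15/4
row 2: denom=6−1·1/8=47/8; d'=(-9−1·15/4)/(47/8)=-102/47
back: M2=-102/47
back: M1=15/4−1/8·-102/47=189/47
M: M0=0, M1=189/47, M2=-102/47, M3=0
seg 0: a=-2, c=M0/2=0, d=(M1−M0)/(6·3)=21/94, b=Δ0−h0·(2M0+M1)/6=-283/94
seg 1: a=-5, c=M1/2=189/94, d=(M2−M1)/(6·1)=-97/94, b=Δ1−h1·(2M1+M2)/6=142/47
seg 2: a=-1, c=M2/2=-51/47, d=(M3−M2)/(6·2)=17/94, b=Δ2−h2·(2M2+M3)/6=371/94
t_q=15/4 → seg 1, τ=3/4; S=-5+142/47·τ+189/94·τ²+-97/94·τ³=-12263/6016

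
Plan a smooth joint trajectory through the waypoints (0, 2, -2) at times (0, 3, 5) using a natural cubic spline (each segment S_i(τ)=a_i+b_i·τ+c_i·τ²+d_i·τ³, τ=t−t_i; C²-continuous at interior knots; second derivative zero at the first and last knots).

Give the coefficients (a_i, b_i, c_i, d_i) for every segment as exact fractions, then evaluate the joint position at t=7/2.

  seg 0: a=0 b=22/15 c=0 d=-4/45
  seg 1: a=2 b=-14/15 c=-4/5 d=2/15
S(7/2) = 27/20

Δ: Δ0=2/3, Δ1=-2
row 1: diag=10, rhs=-16; c'=1/5, d'=-8/5
back: M1=-8/5
M: M0=0, M1=-8/5, M2=0
seg 0: a=0, c=M0/2=0, d=(M1−M0)/(6·3)=-4/45, b=Δ0−h0·(2M0+M1)/6=22/15
seg 1: a=2, c=M1/2=-4/5, d=(M2−M1)/(6·2)=2/15, b=Δ1−h1·(2M1+M2)/6=-14/15
t_q=7/2 → seg 1, τ=1/2; S=2+-14/15·τ+-4/5·τ²+2/15·τ³=27/20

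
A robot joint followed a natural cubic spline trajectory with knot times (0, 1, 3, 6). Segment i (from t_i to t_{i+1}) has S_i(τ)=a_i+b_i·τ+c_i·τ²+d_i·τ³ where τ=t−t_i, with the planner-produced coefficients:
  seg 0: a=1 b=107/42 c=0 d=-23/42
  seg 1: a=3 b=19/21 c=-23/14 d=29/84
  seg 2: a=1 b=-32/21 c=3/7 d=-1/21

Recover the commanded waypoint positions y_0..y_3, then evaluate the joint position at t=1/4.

y_0=1 y_1=3 y_2=1 y_3=-1
S(1/4) = 1459/896

y_0 = S_0(0) = a_0 = 1
y_1 = S_1(0) = a_1 = 3
y_2 = S_2(0) = a_2 = 1
y_3 = S_2(3) = -1
t_q=1/4 is in segment 0 (τ=1/4); S_0(τ)=1459/896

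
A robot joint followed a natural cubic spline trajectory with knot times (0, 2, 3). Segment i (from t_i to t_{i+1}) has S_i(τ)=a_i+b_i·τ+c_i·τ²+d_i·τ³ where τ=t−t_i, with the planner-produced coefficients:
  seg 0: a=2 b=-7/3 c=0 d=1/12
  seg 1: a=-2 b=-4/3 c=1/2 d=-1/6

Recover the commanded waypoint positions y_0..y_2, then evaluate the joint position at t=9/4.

y_0=2 y_1=-2 y_2=-3
S(9/4) = -295/128

y_0 = S_0(0) = a_0 = 2
y_1 = S_1(0) = a_1 = -2
y_2 = S_1(1) = -3
t_q=9/4 is in segment 1 (τ=1/4); S_1(τ)=-295/128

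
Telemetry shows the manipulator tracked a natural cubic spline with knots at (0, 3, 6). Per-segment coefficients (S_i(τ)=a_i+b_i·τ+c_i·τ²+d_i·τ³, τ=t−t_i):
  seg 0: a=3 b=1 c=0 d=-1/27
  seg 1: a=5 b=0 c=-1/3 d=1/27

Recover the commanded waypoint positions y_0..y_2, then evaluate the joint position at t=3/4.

y_0=3 y_1=5 y_2=3
S(3/4) = 239/64

y_0 = S_0(0) = a_0 = 3
y_1 = S_1(0) = a_1 = 5
y_2 = S_1(3) = 3
t_q=3/4 is in segment 0 (τ=3/4); S_0(τ)=239/64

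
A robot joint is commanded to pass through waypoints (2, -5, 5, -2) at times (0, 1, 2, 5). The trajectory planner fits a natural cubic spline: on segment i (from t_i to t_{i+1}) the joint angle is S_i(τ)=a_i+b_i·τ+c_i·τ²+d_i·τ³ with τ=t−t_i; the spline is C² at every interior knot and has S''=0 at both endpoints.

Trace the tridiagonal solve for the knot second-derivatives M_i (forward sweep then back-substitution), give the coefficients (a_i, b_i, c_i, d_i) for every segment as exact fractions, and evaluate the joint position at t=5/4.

  seg 0: a=2 b=-1096/93 c=0 d=445/93
  seg 1: a=-5 b=239/93 c=445/31 d=-644/93
  seg 2: a=5 b=977/93 c=-199/31 d=199/279
S(5/4) = -885/248

Δ: Δ0=-7, Δ1=10, Δ2=-7/3
row 1: diag=4, rhs=102; c'=1/4, d'=51/2
row 2: denom=8−1·1/4=31/4; d'=(-74−1·51/2)/(31/4)=-398/31
back: M2=-398/31
back: M1=51/2−1/4·-398/31=890/31
M: M0=0, M1=890/31, M2=-398/31, M3=0
seg 0: a=2, c=M0/2=0, d=(M1−M0)/(6·1)=445/93, b=Δ0−h0·(2M0+M1)/6=-1096/93
seg 1: a=-5, c=M1/2=445/31, d=(M2−M1)/(6·1)=-644/93, b=Δ1−h1·(2M1+M2)/6=239/93
seg 2: a=5, c=M2/2=-199/31, d=(M3−M2)/(6·3)=199/279, b=Δ2−h2·(2M2+M3)/6=977/93
t_q=5/4 → seg 1, τ=1/4; S=-5+239/93·τ+445/31·τ²+-644/93·τ³=-885/248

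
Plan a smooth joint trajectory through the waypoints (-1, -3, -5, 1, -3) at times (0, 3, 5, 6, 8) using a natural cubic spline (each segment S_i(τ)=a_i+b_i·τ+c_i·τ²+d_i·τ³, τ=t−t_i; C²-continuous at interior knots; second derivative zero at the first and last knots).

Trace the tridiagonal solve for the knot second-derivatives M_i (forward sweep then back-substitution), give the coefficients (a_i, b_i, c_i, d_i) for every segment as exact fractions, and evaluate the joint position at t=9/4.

  seg 0: a=-1 b=353/978 c=0 d=-335/2934
  seg 1: a=-3 b=-1331/489 c=-335/326 d=1847/1956
  seg 2: a=-5 b=2200/489 c=756/163 d=-1534/489
  seg 3: a=1 b=2134/489 c=-778/163 d=389/489
S(9/4) = -31055/20864

Δ: Δ0=-2/3, Δ1=-1, Δ2=6, Δ3=-2
row 1: diag=10, rhs=-2; c'=1/5, d'=-1/5
row 2: denom=6−2·1/5=28/5; d'=(42−2·-1/5)/(28/5)=53/7
row 3: denom=6−1·5/28=163/28; d'=(-48−1·53/7)/(163/28)=-1556/163
back: M3=-1556/163
back: M2=53/7−5/28·-1556/163=1512/163
back: M1=-1/5−1/5·1512/163=-335/163
M: M0=0, M1=-335/163, M2=1512/163, M3=-1556/163, M4=0
seg 0: a=-1, c=M0/2=0, d=(M1−M0)/(6·3)=-335/2934, b=Δ0−h0·(2M0+M1)/6=353/978
seg 1: a=-3, c=M1/2=-335/326, d=(M2−M1)/(6·2)=1847/1956, b=Δ1−h1·(2M1+M2)/6=-1331/489
seg 2: a=-5, c=M2/2=756/163, d=(M3−M2)/(6·1)=-1534/489, b=Δ2−h2·(2M2+M3)/6=2200/489
seg 3: a=1, c=M3/2=-778/163, d=(M4−M3)/(6·2)=389/489, b=Δ3−h3·(2M3+M4)/6=2134/489
t_q=9/4 → seg 0, τ=9/4; S=-1+353/978·τ+0·τ²+-335/2934·τ³=-31055/20864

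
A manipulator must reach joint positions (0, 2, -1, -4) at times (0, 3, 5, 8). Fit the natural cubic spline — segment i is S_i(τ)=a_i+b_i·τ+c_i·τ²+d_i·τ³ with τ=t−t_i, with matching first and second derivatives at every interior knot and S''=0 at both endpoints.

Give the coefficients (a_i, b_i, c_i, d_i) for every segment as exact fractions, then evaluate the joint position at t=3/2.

Δ: Δ0=2/3, Δ1=-3/2, Δ2=-1
row 1: diag=10, rhs=-13; c'=1/5, d'=-13/10
row 2: denom=10−2·1/5=48/5; d'=(3−2·-13/10)/(48/5)=7/12
back: M2=7/12
back: M1=-13/10−1/5·7/12=-17/12
M: M0=0, M1=-17/12, M2=7/12, M3=0
seg 0: a=0, c=M0/2=0, d=(M1−M0)/(6·3)=-17/216, b=Δ0−h0·(2M0+M1)/6=11/8
seg 1: a=2, c=M1/2=-17/24, d=(M2−M1)/(6·2)=1/6, b=Δ1−h1·(2M1+M2)/6=-3/4
seg 2: a=-1, c=M2/2=7/24, d=(M3−M2)/(6·3)=-7/216, b=Δ2−h2·(2M2+M3)/6=-19/12
t_q=3/2 → seg 0, τ=3/2; S=0+11/8·τ+0·τ²+-17/216·τ³=115/64

  seg 0: a=0 b=11/8 c=0 d=-17/216
  seg 1: a=2 b=-3/4 c=-17/24 d=1/6
  seg 2: a=-1 b=-19/12 c=7/24 d=-7/216
S(3/2) = 115/64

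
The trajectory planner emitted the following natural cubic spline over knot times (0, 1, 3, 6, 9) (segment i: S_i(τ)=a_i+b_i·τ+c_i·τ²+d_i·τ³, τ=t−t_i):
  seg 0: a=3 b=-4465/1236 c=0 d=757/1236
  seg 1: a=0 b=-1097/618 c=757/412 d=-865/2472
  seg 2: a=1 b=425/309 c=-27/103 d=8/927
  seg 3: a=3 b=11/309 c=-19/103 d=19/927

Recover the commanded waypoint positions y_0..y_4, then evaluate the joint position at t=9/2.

y_0=3 y_1=0 y_2=1 y_3=3 y_4=2
S(9/2) = 1031/412

y_0 = S_0(0) = a_0 = 3
y_1 = S_1(0) = a_1 = 0
y_2 = S_2(0) = a_2 = 1
y_3 = S_3(0) = a_3 = 3
y_4 = S_3(3) = 2
t_q=9/2 is in segment 2 (τ=3/2); S_2(τ)=1031/412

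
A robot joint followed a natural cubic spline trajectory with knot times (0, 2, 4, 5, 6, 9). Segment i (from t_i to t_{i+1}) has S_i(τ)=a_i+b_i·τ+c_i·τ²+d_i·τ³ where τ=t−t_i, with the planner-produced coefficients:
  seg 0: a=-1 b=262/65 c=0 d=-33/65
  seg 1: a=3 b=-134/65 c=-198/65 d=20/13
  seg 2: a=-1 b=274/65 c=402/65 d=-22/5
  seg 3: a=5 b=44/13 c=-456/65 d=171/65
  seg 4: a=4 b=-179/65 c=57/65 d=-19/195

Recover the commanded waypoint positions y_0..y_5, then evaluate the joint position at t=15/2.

y_0 = S_0(0) = a_0 = -1
y_1 = S_1(0) = a_1 = 3
y_2 = S_2(0) = a_2 = -1
y_3 = S_3(0) = a_3 = 5
y_4 = S_4(0) = a_4 = 4
y_5 = S_4(3) = 1
t_q=15/2 is in segment 4 (τ=3/2); S_4(τ)=787/520

y_0=-1 y_1=3 y_2=-1 y_3=5 y_4=4 y_5=1
S(15/2) = 787/520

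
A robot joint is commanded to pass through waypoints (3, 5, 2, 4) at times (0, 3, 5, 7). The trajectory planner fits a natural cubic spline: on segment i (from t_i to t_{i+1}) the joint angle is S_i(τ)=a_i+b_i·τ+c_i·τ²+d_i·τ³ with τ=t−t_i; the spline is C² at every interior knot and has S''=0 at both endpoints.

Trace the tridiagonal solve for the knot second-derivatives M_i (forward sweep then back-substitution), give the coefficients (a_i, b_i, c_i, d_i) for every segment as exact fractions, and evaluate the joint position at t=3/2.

Δ: Δ0=2/3, Δ1=-3/2, Δ2=1
row 1: diag=10, rhs=-13; c'=1/5, d'=-13/10
row 2: denom=8−2·1/5=38/5; d'=(15−2·-13/10)/(38/5)=44/19
back: M2=44/19
back: M1=-13/10−1/5·44/19=-67/38
M: M0=0, M1=-67/38, M2=44/19, M3=0
seg 0: a=3, c=M0/2=0, d=(M1−M0)/(6·3)=-67/684, b=Δ0−h0·(2M0+M1)/6=353/228
seg 1: a=5, c=M1/2=-67/76, d=(M2−M1)/(6·2)=155/456, b=Δ1−h1·(2M1+M2)/6=-125/114
seg 2: a=2, c=M2/2=22/19, d=(M3−M2)/(6·2)=-11/57, b=Δ2−h2·(2M2+M3)/6=-31/57
t_q=3/2 → seg 0, τ=3/2; S=3+353/228·τ+0·τ²+-67/684·τ³=3035/608

  seg 0: a=3 b=353/228 c=0 d=-67/684
  seg 1: a=5 b=-125/114 c=-67/76 d=155/456
  seg 2: a=2 b=-31/57 c=22/19 d=-11/57
S(3/2) = 3035/608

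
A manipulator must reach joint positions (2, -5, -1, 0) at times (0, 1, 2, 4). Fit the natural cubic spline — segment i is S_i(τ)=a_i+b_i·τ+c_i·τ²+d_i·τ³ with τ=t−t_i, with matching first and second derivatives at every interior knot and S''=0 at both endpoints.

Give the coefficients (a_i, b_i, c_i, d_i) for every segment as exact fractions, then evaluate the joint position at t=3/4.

  seg 0: a=2 b=-461/46 c=0 d=139/46
  seg 1: a=-5 b=-22/23 c=417/46 d=-189/46
  seg 2: a=-1 b=223/46 c=-75/23 d=25/46
S(3/4) = -12487/2944

Δ: Δ0=-7, Δ1=4, Δ2=1/2
row 1: diag=4, rhs=66; c'=1/4, d'=33/2
row 2: denom=6−1·1/4=23/4; d'=(-21−1·33/2)/(23/4)=-150/23
back: M2=-150/23
back: M1=33/2−1/4·-150/23=417/23
M: M0=0, M1=417/23, M2=-150/23, M3=0
seg 0: a=2, c=M0/2=0, d=(M1−M0)/(6·1)=139/46, b=Δ0−h0·(2M0+M1)/6=-461/46
seg 1: a=-5, c=M1/2=417/46, d=(M2−M1)/(6·1)=-189/46, b=Δ1−h1·(2M1+M2)/6=-22/23
seg 2: a=-1, c=M2/2=-75/23, d=(M3−M2)/(6·2)=25/46, b=Δ2−h2·(2M2+M3)/6=223/46
t_q=3/4 → seg 0, τ=3/4; S=2+-461/46·τ+0·τ²+139/46·τ³=-12487/2944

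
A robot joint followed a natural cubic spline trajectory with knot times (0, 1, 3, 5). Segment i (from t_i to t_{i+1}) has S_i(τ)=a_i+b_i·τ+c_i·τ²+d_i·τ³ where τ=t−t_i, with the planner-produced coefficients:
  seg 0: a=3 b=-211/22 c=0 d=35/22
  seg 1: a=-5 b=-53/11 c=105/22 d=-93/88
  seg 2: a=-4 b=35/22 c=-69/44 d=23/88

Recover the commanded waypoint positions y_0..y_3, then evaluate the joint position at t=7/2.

y_0=3 y_1=-5 y_2=-4 y_3=-5
S(7/2) = -2509/704

y_0 = S_0(0) = a_0 = 3
y_1 = S_1(0) = a_1 = -5
y_2 = S_2(0) = a_2 = -4
y_3 = S_2(2) = -5
t_q=7/2 is in segment 2 (τ=1/2); S_2(τ)=-2509/704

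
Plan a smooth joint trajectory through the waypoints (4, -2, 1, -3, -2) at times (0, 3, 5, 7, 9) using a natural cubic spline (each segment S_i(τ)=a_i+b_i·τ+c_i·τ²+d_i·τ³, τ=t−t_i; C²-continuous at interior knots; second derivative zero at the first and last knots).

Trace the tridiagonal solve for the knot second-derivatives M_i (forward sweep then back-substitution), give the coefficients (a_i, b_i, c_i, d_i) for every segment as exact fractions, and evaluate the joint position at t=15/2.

  seg 0: a=4 b=-491/142 c=0 d=23/142
  seg 1: a=-2 b=65/71 c=207/142 d=-331/568
  seg 2: a=1 b=-35/142 c=-579/284 d=165/284
  seg 3: a=-3 b=-203/142 c=411/284 d=-137/568
S(15/2) = -15373/4544

Δ: Δ0=-2, Δ1=3/2, Δ2=-2, Δ3=1/2
row 1: diag=10, rhs=21; c'=1/5, d'=21/10
row 2: denom=8−2·1/5=38/5; d'=(-21−2·21/10)/(38/5)=-63/19
row 3: denom=8−2·5/19=142/19; d'=(15−2·-63/19)/(142/19)=411/142
back: M3=411/142
back: M2=-63/19−5/19·411/142=-579/142
back: M1=21/10−1/5·-579/142=207/71
M: M0=0, M1=207/71, M2=-579/142, M3=411/142, M4=0
seg 0: a=4, c=M0/2=0, d=(M1−M0)/(6·3)=23/142, b=Δ0−h0·(2M0+M1)/6=-491/142
seg 1: a=-2, c=M1/2=207/142, d=(M2−M1)/(6·2)=-331/568, b=Δ1−h1·(2M1+M2)/6=65/71
seg 2: a=1, c=M2/2=-579/284, d=(M3−M2)/(6·2)=165/284, b=Δ2−h2·(2M2+M3)/6=-35/142
seg 3: a=-3, c=M3/2=411/284, d=(M4−M3)/(6·2)=-137/568, b=Δ3−h3·(2M3+M4)/6=-203/142
t_q=15/2 → seg 3, τ=1/2; S=-3+-203/142·τ+411/284·τ²+-137/568·τ³=-15373/4544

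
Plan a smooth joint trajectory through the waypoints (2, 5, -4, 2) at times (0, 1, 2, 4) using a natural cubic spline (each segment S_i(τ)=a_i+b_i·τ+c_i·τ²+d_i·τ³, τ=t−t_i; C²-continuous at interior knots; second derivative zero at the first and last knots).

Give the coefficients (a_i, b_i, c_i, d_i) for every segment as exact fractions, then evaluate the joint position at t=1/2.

Δ: Δ0=3, Δ1=-9, Δ2=3
row 1: diag=4, rhs=-72; c'=1/4, d'=-18
row 2: denom=6−1·1/4=23/4; d'=(72−1·-18)/(23/4)=360/23
back: M2=360/23
back: M1=-18−1/4·360/23=-504/23
M: M0=0, M1=-504/23, M2=360/23, M3=0
seg 0: a=2, c=M0/2=0, d=(M1−M0)/(6·1)=-84/23, b=Δ0−h0·(2M0+M1)/6=153/23
seg 1: a=5, c=M1/2=-252/23, d=(M2−M1)/(6·1)=144/23, b=Δ1−h1·(2M1+M2)/6=-99/23
seg 2: a=-4, c=M2/2=180/23, d=(M3−M2)/(6·2)=-30/23, b=Δ2−h2·(2M2+M3)/6=-171/23
t_q=1/2 → seg 0, τ=1/2; S=2+153/23·τ+0·τ²+-84/23·τ³=112/23

  seg 0: a=2 b=153/23 c=0 d=-84/23
  seg 1: a=5 b=-99/23 c=-252/23 d=144/23
  seg 2: a=-4 b=-171/23 c=180/23 d=-30/23
S(1/2) = 112/23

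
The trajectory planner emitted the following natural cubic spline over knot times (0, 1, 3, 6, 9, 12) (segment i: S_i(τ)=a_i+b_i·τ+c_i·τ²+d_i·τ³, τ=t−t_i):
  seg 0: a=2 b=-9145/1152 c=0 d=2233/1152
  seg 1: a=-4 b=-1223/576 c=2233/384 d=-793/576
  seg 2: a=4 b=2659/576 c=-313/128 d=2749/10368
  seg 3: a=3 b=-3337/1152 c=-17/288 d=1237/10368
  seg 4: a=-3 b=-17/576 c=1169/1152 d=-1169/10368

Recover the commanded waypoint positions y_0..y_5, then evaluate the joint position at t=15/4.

y_0=2 y_1=-4 y_2=4 y_3=3 y_4=-3 y_5=3
S(15/4) = 50779/8192

y_0 = S_0(0) = a_0 = 2
y_1 = S_1(0) = a_1 = -4
y_2 = S_2(0) = a_2 = 4
y_3 = S_3(0) = a_3 = 3
y_4 = S_4(0) = a_4 = -3
y_5 = S_4(3) = 3
t_q=15/4 is in segment 2 (τ=3/4); S_2(τ)=50779/8192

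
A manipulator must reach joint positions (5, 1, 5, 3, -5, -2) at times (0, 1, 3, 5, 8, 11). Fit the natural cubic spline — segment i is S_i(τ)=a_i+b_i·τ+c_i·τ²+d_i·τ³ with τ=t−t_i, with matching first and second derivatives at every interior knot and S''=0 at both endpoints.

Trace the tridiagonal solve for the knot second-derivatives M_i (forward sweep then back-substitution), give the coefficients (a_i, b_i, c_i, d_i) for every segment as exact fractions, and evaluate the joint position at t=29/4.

Δ: Δ0=-4, Δ1=2, Δ2=-1, Δ3=-8/3, Δ4=1
row 1: diag=6, rhs=36; c'=1/3, d'=6
row 2: denom=8−2·1/3=22/3; d'=(-18−2·6)/(22/3)=-45/11
row 3: denom=10−2·3/11=104/11; d'=(-10−2·-45/11)/(104/11)=-5/26
row 4: denom=12−3·33/104=1149/104; d'=(22−3·-5/26)/(1149/104)=2348/1149
back: M4=2348/1149
back: M3=-5/26−33/104·2348/1149=-322/383
back: M2=-45/11−3/11·-322/383=-1479/383
back: M1=6−1/3·-1479/383=2791/383
M: M0=0, M1=2791/383, M2=-1479/383, M3=-322/383, M4=2348/1149, M5=0
seg 0: a=5, c=M0/2=0, d=(M1−M0)/(6·1)=2791/2298, b=Δ0−h0·(2M0+M1)/6=-11983/2298
seg 1: a=1, c=M1/2=2791/766, d=(M2−M1)/(6·2)=-2135/2298, b=Δ1−h1·(2M1+M2)/6=-1805/1149
seg 2: a=5, c=M2/2=-1479/766, d=(M3−M2)/(6·2)=1157/4596, b=Δ2−h2·(2M2+M3)/6=2131/1149
seg 3: a=3, c=M3/2=-161/383, d=(M4−M3)/(6·3)=1657/10341, b=Δ3−h3·(2M3+M4)/6=-3272/1149
seg 4: a=-5, c=M4/2=1174/1149, d=(M5−M4)/(6·3)=-1174/10341, b=Δ4−h4·(2M4+M5)/6=-1199/1149
t_q=29/4 → seg 3, τ=9/4; S=3+-3272/1149·τ+-161/383·τ²+1657/10341·τ³=-90945/24512

  seg 0: a=5 b=-11983/2298 c=0 d=2791/2298
  seg 1: a=1 b=-1805/1149 c=2791/766 d=-2135/2298
  seg 2: a=5 b=2131/1149 c=-1479/766 d=1157/4596
  seg 3: a=3 b=-3272/1149 c=-161/383 d=1657/10341
  seg 4: a=-5 b=-1199/1149 c=1174/1149 d=-1174/10341
S(29/4) = -90945/24512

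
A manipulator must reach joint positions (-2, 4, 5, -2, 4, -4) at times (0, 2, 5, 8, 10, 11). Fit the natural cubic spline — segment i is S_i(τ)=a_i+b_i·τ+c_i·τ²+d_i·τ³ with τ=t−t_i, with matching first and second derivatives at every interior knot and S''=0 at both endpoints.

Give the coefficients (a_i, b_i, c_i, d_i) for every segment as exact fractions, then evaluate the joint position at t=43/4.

  seg 0: a=-2 b=1538/473 c=0 d=-119/1892
  seg 1: a=4 b=1181/473 c=-357/946 d=-2927/25542
  seg 2: a=5 b=-2707/946 c=-1999/1419 d=13493/25542
  seg 3: a=-2 b=1395/473 c=3165/946 d=-3141/1892
  seg 4: a=4 b=-1698/473 c=-3129/473 d=1043/473
S(43/4) = -44899/30272

Δ: Δ0=3, Δ1=1/3, Δ2=-7/3, Δ3=3, Δ4=-8
row 1: diag=10, rhs=-16; c'=3/10, d'=-8/5
row 2: denom=12−3·3/10=111/10; d'=(-16−3·-8/5)/(111/10)=-112/111
row 3: denom=10−3·10/37=340/37; d'=(32−3·-112/111)/(340/37)=324/85
row 4: denom=6−2·37/170=473/85; d'=(-66−2·324/85)/(473/85)=-6258/473
back: M4=-6258/473
back: M3=324/85−37/170·-6258/473=3165/473
back: M2=-112/111−10/37·3165/473=-3998/1419
back: M1=-8/5−3/10·-3998/1419=-357/473
M: M0=0, M1=-357/473, M2=-3998/1419, M3=3165/473, M4=-6258/473, M5=0
seg 0: a=-2, c=M0/2=0, d=(M1−M0)/(6·2)=-119/1892, b=Δ0−h0·(2M0+M1)/6=1538/473
seg 1: a=4, c=M1/2=-357/946, d=(M2−M1)/(6·3)=-2927/25542, b=Δ1−h1·(2M1+M2)/6=1181/473
seg 2: a=5, c=M2/2=-1999/1419, d=(M3−M2)/(6·3)=13493/25542, b=Δ2−h2·(2M2+M3)/6=-2707/946
seg 3: a=-2, c=M3/2=3165/946, d=(M4−M3)/(6·2)=-3141/1892, b=Δ3−h3·(2M3+M4)/6=1395/473
seg 4: a=4, c=M4/2=-3129/473, d=(M5−M4)/(6·1)=1043/473, b=Δ4−h4·(2M4+M5)/6=-1698/473
t_q=43/4 → seg 4, τ=3/4; S=4+-1698/473·τ+-3129/473·τ²+1043/473·τ³=-44899/30272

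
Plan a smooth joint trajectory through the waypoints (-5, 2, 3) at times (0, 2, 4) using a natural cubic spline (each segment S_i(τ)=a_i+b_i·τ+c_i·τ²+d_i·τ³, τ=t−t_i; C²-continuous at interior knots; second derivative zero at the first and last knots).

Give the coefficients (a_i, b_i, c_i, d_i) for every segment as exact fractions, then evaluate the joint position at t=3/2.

Δ: Δ0=7/2, Δ1=1/2
row 1: diag=8, rhs=-18; c'=1/4, d'=-9/4
back: M1=-9/4
M: M0=0, M1=-9/4, M2=0
seg 0: a=-5, c=M0/2=0, d=(M1−M0)/(6·2)=-3/16, b=Δ0−h0·(2M0+M1)/6=17/4
seg 1: a=2, c=M1/2=-9/8, d=(M2−M1)/(6·2)=3/16, b=Δ1−h1·(2M1+M2)/6=2
t_q=3/2 → seg 0, τ=3/2; S=-5+17/4·τ+0·τ²+-3/16·τ³=95/128

  seg 0: a=-5 b=17/4 c=0 d=-3/16
  seg 1: a=2 b=2 c=-9/8 d=3/16
S(3/2) = 95/128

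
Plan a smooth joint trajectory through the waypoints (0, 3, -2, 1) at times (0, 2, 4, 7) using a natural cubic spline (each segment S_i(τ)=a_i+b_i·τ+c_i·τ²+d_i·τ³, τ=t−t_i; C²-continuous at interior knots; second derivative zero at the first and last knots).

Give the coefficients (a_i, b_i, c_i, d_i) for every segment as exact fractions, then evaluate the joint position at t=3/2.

Δ: Δ0=3/2, Δ1=-5/2, Δ2=1
row 1: diag=8, rhs=-24; c'=1/4, d'=-3
row 2: denom=10−2·1/4=19/2; d'=(21−2·-3)/(19/2)=54/19
back: M2=54/19
back: M1=-3−1/4·54/19=-141/38
M: M0=0, M1=-141/38, M2=54/19, M3=0
seg 0: a=0, c=M0/2=0, d=(M1−M0)/(6·2)=-47/152, b=Δ0−h0·(2M0+M1)/6=52/19
seg 1: a=3, c=M1/2=-141/76, d=(M2−M1)/(6·2)=83/152, b=Δ1−h1·(2M1+M2)/6=-37/38
seg 2: a=-2, c=M2/2=27/19, d=(M3−M2)/(6·3)=-3/19, b=Δ2−h2·(2M2+M3)/6=-35/19
t_q=3/2 → seg 0, τ=3/2; S=0+52/19·τ+0·τ²+-47/152·τ³=3723/1216

  seg 0: a=0 b=52/19 c=0 d=-47/152
  seg 1: a=3 b=-37/38 c=-141/76 d=83/152
  seg 2: a=-2 b=-35/19 c=27/19 d=-3/19
S(3/2) = 3723/1216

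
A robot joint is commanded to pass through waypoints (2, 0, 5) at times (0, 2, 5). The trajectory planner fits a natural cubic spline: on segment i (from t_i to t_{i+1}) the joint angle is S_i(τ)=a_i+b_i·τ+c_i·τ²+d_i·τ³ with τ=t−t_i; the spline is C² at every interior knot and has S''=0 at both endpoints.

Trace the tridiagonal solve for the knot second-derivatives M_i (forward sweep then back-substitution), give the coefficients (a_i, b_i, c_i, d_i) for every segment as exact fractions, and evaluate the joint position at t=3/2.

  seg 0: a=2 b=-23/15 c=0 d=2/15
  seg 1: a=0 b=1/15 c=4/5 d=-4/45
S(3/2) = 3/20

Δ: Δ0=-1, Δ1=5/3
row 1: diag=10, rhs=16; c'=3/10, d'=8/5
back: M1=8/5
M: M0=0, M1=8/5, M2=0
seg 0: a=2, c=M0/2=0, d=(M1−M0)/(6·2)=2/15, b=Δ0−h0·(2M0+M1)/6=-23/15
seg 1: a=0, c=M1/2=4/5, d=(M2−M1)/(6·3)=-4/45, b=Δ1−h1·(2M1+M2)/6=1/15
t_q=3/2 → seg 0, τ=3/2; S=2+-23/15·τ+0·τ²+2/15·τ³=3/20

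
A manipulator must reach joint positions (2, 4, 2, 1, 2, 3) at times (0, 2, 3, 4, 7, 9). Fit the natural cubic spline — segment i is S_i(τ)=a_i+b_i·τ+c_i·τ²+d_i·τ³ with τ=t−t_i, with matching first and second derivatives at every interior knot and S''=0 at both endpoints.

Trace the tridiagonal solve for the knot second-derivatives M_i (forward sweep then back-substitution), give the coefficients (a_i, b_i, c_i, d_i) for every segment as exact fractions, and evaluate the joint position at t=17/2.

Δ: Δ0=1, Δ1=-2, Δ2=-1, Δ3=1/3, Δ4=1/2
row 1: diag=6, rhs=-18; c'=1/6, d'=-3
row 2: denom=4−1·1/6=23/6; d'=(6−1·-3)/(23/6)=54/23
row 3: denom=8−1·6/23=178/23; d'=(8−1·54/23)/(178/23)=65/89
row 4: denom=10−3·69/178=1573/178; d'=(1−3·65/89)/(1573/178)=-212/1573
back: M4=-212/1573
back: M3=65/89−69/178·-212/1573=1231/1573
back: M2=54/23−6/23·1231/1573=3372/1573
back: M1=-3−1/6·3372/1573=-5281/1573
M: M0=0, M1=-5281/1573, M2=3372/1573, M3=1231/1573, M4=-212/1573, M5=0
seg 0: a=2, c=M0/2=0, d=(M1−M0)/(6·2)=-5281/18876, b=Δ0−h0·(2M0+M1)/6=10000/4719
seg 1: a=4, c=M1/2=-5281/3146, d=(M2−M1)/(6·1)=8653/9438, b=Δ1−h1·(2M1+M2)/6=-5843/4719
seg 2: a=2, c=M2/2=1686/1573, d=(M3−M2)/(6·1)=-2141/9438, b=Δ2−h2·(2M2+M3)/6=-1583/858
seg 3: a=1, c=M3/2=1231/3146, d=(M4−M3)/(6·3)=-37/726, b=Δ3−h3·(2M3+M4)/6=-1802/4719
seg 4: a=2, c=M4/2=-106/1573, d=(M5−M4)/(6·2)=53/4719, b=Δ4−h4·(2M4+M5)/6=5567/9438
t_q=17/2 → seg 4, τ=3/2; S=2+5567/9438·τ+-106/1573·τ²+53/4719·τ³=34871/12584

  seg 0: a=2 b=10000/4719 c=0 d=-5281/18876
  seg 1: a=4 b=-5843/4719 c=-5281/3146 d=8653/9438
  seg 2: a=2 b=-1583/858 c=1686/1573 d=-2141/9438
  seg 3: a=1 b=-1802/4719 c=1231/3146 d=-37/726
  seg 4: a=2 b=5567/9438 c=-106/1573 d=53/4719
S(17/2) = 34871/12584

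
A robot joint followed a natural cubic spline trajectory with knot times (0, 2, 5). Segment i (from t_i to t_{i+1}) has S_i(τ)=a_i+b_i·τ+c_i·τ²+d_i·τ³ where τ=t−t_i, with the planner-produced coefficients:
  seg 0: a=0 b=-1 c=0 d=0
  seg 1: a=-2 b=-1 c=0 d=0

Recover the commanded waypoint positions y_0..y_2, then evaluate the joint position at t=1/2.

y_0=0 y_1=-2 y_2=-5
S(1/2) = -1/2

y_0 = S_0(0) = a_0 = 0
y_1 = S_1(0) = a_1 = -2
y_2 = S_1(3) = -5
t_q=1/2 is in segment 0 (τ=1/2); S_0(τ)=-1/2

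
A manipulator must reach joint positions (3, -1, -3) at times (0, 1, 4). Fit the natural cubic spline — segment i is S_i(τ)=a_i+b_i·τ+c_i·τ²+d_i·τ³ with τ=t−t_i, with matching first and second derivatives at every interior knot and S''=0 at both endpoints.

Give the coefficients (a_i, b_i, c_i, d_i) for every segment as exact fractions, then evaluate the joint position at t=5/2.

Δ: Δ0=-4, Δ1=-2/3
row 1: diag=8, rhs=20; c'=3/8, d'=5/2
back: M1=5/2
M: M0=0, M1=5/2, M2=0
seg 0: a=3, c=M0/2=0, d=(M1−M0)/(6·1)=5/12, b=Δ0−h0·(2M0+M1)/6=-53/12
seg 1: a=-1, c=M1/2=5/4, d=(M2−M1)/(6·3)=-5/36, b=Δ1−h1·(2M1+M2)/6=-19/6
t_q=5/2 → seg 1, τ=3/2; S=-1+-19/6·τ+5/4·τ²+-5/36·τ³=-109/32

  seg 0: a=3 b=-53/12 c=0 d=5/12
  seg 1: a=-1 b=-19/6 c=5/4 d=-5/36
S(5/2) = -109/32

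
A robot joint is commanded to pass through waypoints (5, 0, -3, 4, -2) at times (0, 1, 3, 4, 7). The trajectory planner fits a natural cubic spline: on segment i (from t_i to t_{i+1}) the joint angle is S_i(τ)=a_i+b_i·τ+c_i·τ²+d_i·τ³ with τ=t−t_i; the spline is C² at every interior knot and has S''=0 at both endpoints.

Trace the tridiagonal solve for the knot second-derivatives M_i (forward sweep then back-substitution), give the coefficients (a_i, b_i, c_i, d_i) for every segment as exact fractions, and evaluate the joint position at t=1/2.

Δ: Δ0=-5, Δ1=-3/2, Δ2=7, Δ3=-2
row 1: diag=6, rhs=21; c'=1/3, d'=7/2
row 2: denom=6−2·1/3=16/3; d'=(51−2·7/2)/(16/3)=33/4
row 3: denom=8−1·3/16=125/16; d'=(-54−1·33/4)/(125/16)=-996/125
back: M3=-996/125
back: M2=33/4−3/16·-996/125=1218/125
back: M1=7/2−1/3·1218/125=63/250
M: M0=0, M1=63/250, M2=1218/125, M3=-996/125, M4=0
seg 0: a=5, c=M0/2=0, d=(M1−M0)/(6·1)=21/500, b=Δ0−h0·(2M0+M1)/6=-2521/500
seg 1: a=0, c=M1/2=63/500, d=(M2−M1)/(6·2)=791/1000, b=Δ1−h1·(2M1+M2)/6=-1229/250
seg 2: a=-3, c=M2/2=609/125, d=(M3−M2)/(6·1)=-369/125, b=Δ2−h2·(2M2+M3)/6=127/25
seg 3: a=4, c=M3/2=-498/125, d=(M4−M3)/(6·3)=166/375, b=Δ3−h3·(2M3+M4)/6=746/125
t_q=1/2 → seg 0, τ=1/2; S=5+-2521/500·τ+0·τ²+21/500·τ³=9937/4000

  seg 0: a=5 b=-2521/500 c=0 d=21/500
  seg 1: a=0 b=-1229/250 c=63/500 d=791/1000
  seg 2: a=-3 b=127/25 c=609/125 d=-369/125
  seg 3: a=4 b=746/125 c=-498/125 d=166/375
S(1/2) = 9937/4000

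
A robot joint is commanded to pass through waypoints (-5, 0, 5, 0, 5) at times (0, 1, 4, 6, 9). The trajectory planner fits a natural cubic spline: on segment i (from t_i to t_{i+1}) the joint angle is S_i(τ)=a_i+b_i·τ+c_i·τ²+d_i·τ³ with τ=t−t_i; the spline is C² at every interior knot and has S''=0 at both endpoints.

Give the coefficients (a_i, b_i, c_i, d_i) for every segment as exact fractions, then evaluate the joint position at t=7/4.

  seg 0: a=-5 b=1780/339 c=0 d=-85/339
  seg 1: a=0 b=1525/339 c=-85/113 d=-65/1017
  seg 2: a=5 b=-590/339 c=-150/113 d=1285/2712
  seg 3: a=0 b=-925/678 c=685/452 d=-685/4068
S(7/4) = 21145/7232

Δ: Δ0=5, Δ1=5/3, Δ2=-5/2, Δ3=5/3
row 1: diag=8, rhs=-20; c'=3/8, d'=-5/2
row 2: denom=10−3·3/8=71/8; d'=(-25−3·-5/2)/(71/8)=-140/71
row 3: denom=10−2·16/71=678/71; d'=(25−2·-140/71)/(678/71)=685/226
back: M3=685/226
back: M2=-140/71−16/71·685/226=-300/113
back: M1=-5/2−3/8·-300/113=-170/113
M: M0=0, M1=-170/113, M2=-300/113, M3=685/226, M4=0
seg 0: a=-5, c=M0/2=0, d=(M1−M0)/(6·1)=-85/339, b=Δ0−h0·(2M0+M1)/6=1780/339
seg 1: a=0, c=M1/2=-85/113, d=(M2−M1)/(6·3)=-65/1017, b=Δ1−h1·(2M1+M2)/6=1525/339
seg 2: a=5, c=M2/2=-150/113, d=(M3−M2)/(6·2)=1285/2712, b=Δ2−h2·(2M2+M3)/6=-590/339
seg 3: a=0, c=M3/2=685/452, d=(M4−M3)/(6·3)=-685/4068, b=Δ3−h3·(2M3+M4)/6=-925/678
t_q=7/4 → seg 1, τ=3/4; S=0+1525/339·τ+-85/113·τ²+-65/1017·τ³=21145/7232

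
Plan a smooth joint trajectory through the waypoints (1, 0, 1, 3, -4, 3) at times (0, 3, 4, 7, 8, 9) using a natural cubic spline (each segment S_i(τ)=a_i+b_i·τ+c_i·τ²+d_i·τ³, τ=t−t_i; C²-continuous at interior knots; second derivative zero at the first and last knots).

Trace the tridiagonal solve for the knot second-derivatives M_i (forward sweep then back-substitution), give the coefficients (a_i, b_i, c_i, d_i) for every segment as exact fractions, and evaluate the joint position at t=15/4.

  seg 0: a=1 b=-344/555 c=0 d=53/1665
  seg 1: a=0 b=133/555 c=53/185 d=263/555
  seg 2: a=1 b=248/111 c=316/185 d=-1238/1665
  seg 3: a=3 b=-4214/555 c=-922/185 d=619/111
  seg 4: a=-4 b=-461/555 c=2173/185 d=-2173/555
S(15/4) = 6403/11840

Δ: Δ0=-1/3, Δ1=1, Δ2=2/3, Δ3=-7, Δ4=7
row 1: diag=8, rhs=8; c'=1/8, d'=1
row 2: denom=8−1·1/8=63/8; d'=(-2−1·1)/(63/8)=-8/21
row 3: denom=8−3·8/21=48/7; d'=(-46−3·-8/21)/(48/7)=-157/24
row 4: denom=4−1·7/48=185/48; d'=(84−1·-157/24)/(185/48)=4346/185
back: M4=4346/185
back: M3=-157/24−7/48·4346/185=-1844/185
back: M2=-8/21−8/21·-1844/185=632/185
back: M1=1−1/8·632/185=106/185
M: M0=0, M1=106/185, M2=632/185, M3=-1844/185, M4=4346/185, M5=0
seg 0: a=1, c=M0/2=0, d=(M1−M0)/(6·3)=53/1665, b=Δ0−h0·(2M0+M1)/6=-344/555
seg 1: a=0, c=M1/2=53/185, d=(M2−M1)/(6·1)=263/555, b=Δ1−h1·(2M1+M2)/6=133/555
seg 2: a=1, c=M2/2=316/185, d=(M3−M2)/(6·3)=-1238/1665, b=Δ2−h2·(2M2+M3)/6=248/111
seg 3: a=3, c=M3/2=-922/185, d=(M4−M3)/(6·1)=619/111, b=Δ3−h3·(2M3+M4)/6=-4214/555
seg 4: a=-4, c=M4/2=2173/185, d=(M5−M4)/(6·1)=-2173/555, b=Δ4−h4·(2M4+M5)/6=-461/555
t_q=15/4 → seg 1, τ=3/4; S=0+133/555·τ+53/185·τ²+263/555·τ³=6403/11840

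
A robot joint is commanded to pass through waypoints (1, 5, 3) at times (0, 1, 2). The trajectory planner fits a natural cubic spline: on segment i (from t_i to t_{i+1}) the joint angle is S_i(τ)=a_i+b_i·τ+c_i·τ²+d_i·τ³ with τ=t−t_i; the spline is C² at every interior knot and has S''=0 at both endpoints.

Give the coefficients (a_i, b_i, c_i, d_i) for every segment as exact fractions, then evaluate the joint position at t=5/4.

Δ: Δ0=4, Δ1=-2
row 1: diag=4, rhs=-36; c'=1/4, d'=-9
back: M1=-9
M: M0=0, M1=-9, M2=0
seg 0: a=1, c=M0/2=0, d=(M1−M0)/(6·1)=-3/2, b=Δ0−h0·(2M0+M1)/6=11/2
seg 1: a=5, c=M1/2=-9/2, d=(M2−M1)/(6·1)=3/2, b=Δ1−h1·(2M1+M2)/6=1
t_q=5/4 → seg 1, τ=1/4; S=5+1·τ+-9/2·τ²+3/2·τ³=639/128

  seg 0: a=1 b=11/2 c=0 d=-3/2
  seg 1: a=5 b=1 c=-9/2 d=3/2
S(5/4) = 639/128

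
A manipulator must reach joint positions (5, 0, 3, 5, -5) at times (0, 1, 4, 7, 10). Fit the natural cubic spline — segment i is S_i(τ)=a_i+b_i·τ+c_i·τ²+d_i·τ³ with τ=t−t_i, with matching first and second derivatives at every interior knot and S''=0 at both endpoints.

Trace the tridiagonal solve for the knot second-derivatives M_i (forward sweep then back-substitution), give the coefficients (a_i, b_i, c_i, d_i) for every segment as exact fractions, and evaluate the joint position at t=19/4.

Δ: Δ0=-5, Δ1=1, Δ2=2/3, Δ3=-10/3
row 1: diag=8, rhs=36; c'=3/8, d'=9/2
row 2: denom=12−3·3/8=87/8; d'=(-2−3·9/2)/(87/8)=-124/87
row 3: denom=12−3·8/29=324/29; d'=(-24−3·-124/87)/(324/29)=-143/81
back: M3=-143/81
back: M2=-124/87−8/29·-143/81=-76/81
back: M1=9/2−3/8·-76/81=131/27
M: M0=0, M1=131/27, M2=-76/81, M3=-143/81, M4=0
seg 0: a=5, c=M0/2=0, d=(M1−M0)/(6·1)=131/162, b=Δ0−h0·(2M0+M1)/6=-941/162
seg 1: a=0, c=M1/2=131/54, d=(M2−M1)/(6·3)=-469/1458, b=Δ1−h1·(2M1+M2)/6=-274/81
seg 2: a=3, c=M2/2=-38/81, d=(M3−M2)/(6·3)=-67/1458, b=Δ2−h2·(2M2+M3)/6=403/162
seg 3: a=5, c=M3/2=-143/162, d=(M4−M3)/(6·3)=143/1458, b=Δ3−h3·(2M3+M4)/6=-127/81
t_q=19/4 → seg 2, τ=3/4; S=3+403/162·τ+-38/81·τ²+-67/1458·τ³=5279/1152

  seg 0: a=5 b=-941/162 c=0 d=131/162
  seg 1: a=0 b=-274/81 c=131/54 d=-469/1458
  seg 2: a=3 b=403/162 c=-38/81 d=-67/1458
  seg 3: a=5 b=-127/81 c=-143/162 d=143/1458
S(19/4) = 5279/1152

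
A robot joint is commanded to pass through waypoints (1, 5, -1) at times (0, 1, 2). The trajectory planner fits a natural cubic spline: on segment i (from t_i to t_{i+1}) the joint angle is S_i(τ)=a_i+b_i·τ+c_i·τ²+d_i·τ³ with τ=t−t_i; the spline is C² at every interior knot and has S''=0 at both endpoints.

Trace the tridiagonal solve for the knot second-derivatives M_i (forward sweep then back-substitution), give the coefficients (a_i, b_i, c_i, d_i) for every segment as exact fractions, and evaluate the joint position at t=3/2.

  seg 0: a=1 b=13/2 c=0 d=-5/2
  seg 1: a=5 b=-1 c=-15/2 d=5/2
S(3/2) = 47/16

Δ: Δ0=4, Δ1=-6
row 1: diag=4, rhs=-60; c'=1/4, d'=-15
back: M1=-15
M: M0=0, M1=-15, M2=0
seg 0: a=1, c=M0/2=0, d=(M1−M0)/(6·1)=-5/2, b=Δ0−h0·(2M0+M1)/6=13/2
seg 1: a=5, c=M1/2=-15/2, d=(M2−M1)/(6·1)=5/2, b=Δ1−h1·(2M1+M2)/6=-1
t_q=3/2 → seg 1, τ=1/2; S=5+-1·τ+-15/2·τ²+5/2·τ³=47/16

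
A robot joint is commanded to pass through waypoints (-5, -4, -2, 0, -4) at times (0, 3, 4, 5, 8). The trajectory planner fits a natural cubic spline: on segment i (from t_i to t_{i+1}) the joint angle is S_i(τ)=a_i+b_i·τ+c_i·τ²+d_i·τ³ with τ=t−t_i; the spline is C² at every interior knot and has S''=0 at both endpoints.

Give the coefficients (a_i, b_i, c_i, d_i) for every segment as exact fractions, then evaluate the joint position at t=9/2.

Δ: Δ0=1/3, Δ1=2, Δ2=2, Δ3=-4/3
row 1: diag=8, rhs=10; c'=1/8, d'=5/4
row 2: denom=4−1·1/8=31/8; d'=(0−1·5/4)/(31/8)=-10/31
row 3: denom=8−1·8/31=240/31; d'=(-20−1·-10/31)/(240/31)=-61/24
back: M3=-61/24
back: M2=-10/31−8/31·-61/24=1/3
back: M1=5/4−1/8·1/3=29/24
M: M0=0, M1=29/24, M2=1/3, M3=-61/24, M4=0
seg 0: a=-5, c=M0/2=0, d=(M1−M0)/(6·3)=29/432, b=Δ0−h0·(2M0+M1)/6=-13/48
seg 1: a=-4, c=M1/2=29/48, d=(M2−M1)/(6·1)=-7/48, b=Δ1−h1·(2M1+M2)/6=37/24
seg 2: a=-2, c=M2/2=1/6, d=(M3−M2)/(6·1)=-23/48, b=Δ2−h2·(2M2+M3)/6=37/16
seg 3: a=0, c=M3/2=-61/48, d=(M4−M3)/(6·3)=61/432, b=Δ3−h3·(2M3+M4)/6=29/24
t_q=9/2 → seg 2, τ=1/2; S=-2+37/16·τ+1/6·τ²+-23/48·τ³=-331/384

  seg 0: a=-5 b=-13/48 c=0 d=29/432
  seg 1: a=-4 b=37/24 c=29/48 d=-7/48
  seg 2: a=-2 b=37/16 c=1/6 d=-23/48
  seg 3: a=0 b=29/24 c=-61/48 d=61/432
S(9/2) = -331/384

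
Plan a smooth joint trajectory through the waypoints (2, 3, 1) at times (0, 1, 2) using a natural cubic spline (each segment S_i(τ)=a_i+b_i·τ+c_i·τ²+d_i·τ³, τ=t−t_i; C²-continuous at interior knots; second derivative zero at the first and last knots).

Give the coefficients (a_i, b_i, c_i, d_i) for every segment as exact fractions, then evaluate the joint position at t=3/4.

Δ: Δ0=1, Δ1=-2
row 1: diag=4, rhs=-18; c'=1/4, d'=-9/2
back: M1=-9/2
M: M0=0, M1=-9/2, M2=0
seg 0: a=2, c=M0/2=0, d=(M1−M0)/(6·1)=-3/4, b=Δ0−h0·(2M0+M1)/6=7/4
seg 1: a=3, c=M1/2=-9/4, d=(M2−M1)/(6·1)=3/4, b=Δ1−h1·(2M1+M2)/6=-1/2
t_q=3/4 → seg 0, τ=3/4; S=2+7/4·τ+0·τ²+-3/4·τ³=767/256

  seg 0: a=2 b=7/4 c=0 d=-3/4
  seg 1: a=3 b=-1/2 c=-9/4 d=3/4
S(3/4) = 767/256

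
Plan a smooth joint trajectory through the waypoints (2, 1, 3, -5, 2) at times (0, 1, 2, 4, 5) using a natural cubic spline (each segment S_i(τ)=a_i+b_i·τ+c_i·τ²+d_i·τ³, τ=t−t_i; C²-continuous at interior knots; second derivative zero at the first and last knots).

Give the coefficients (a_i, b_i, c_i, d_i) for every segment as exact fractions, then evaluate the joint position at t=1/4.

  seg 0: a=2 b=-138/61 c=0 d=77/61
  seg 1: a=1 b=93/61 c=231/61 d=-202/61
  seg 2: a=3 b=-51/61 c=-375/61 d=557/244
  seg 3: a=-5 b=120/61 c=921/122 d=-307/122
S(1/4) = 5677/3904

Δ: Δ0=-1, Δ1=2, Δ2=-4, Δ3=7
row 1: diag=4, rhs=18; c'=1/4, d'=9/2
row 2: denom=6−1·1/4=23/4; d'=(-36−1·9/2)/(23/4)=-162/23
row 3: denom=6−2·8/23=122/23; d'=(66−2·-162/23)/(122/23)=921/61
back: M3=921/61
back: M2=-162/23−8/23·921/61=-750/61
back: M1=9/2−1/4·-750/61=462/61
M: M0=0, M1=462/61, M2=-750/61, M3=921/61, M4=0
seg 0: a=2, c=M0/2=0, d=(M1−M0)/(6·1)=77/61, b=Δ0−h0·(2M0+M1)/6=-138/61
seg 1: a=1, c=M1/2=231/61, d=(M2−M1)/(6·1)=-202/61, b=Δ1−h1·(2M1+M2)/6=93/61
seg 2: a=3, c=M2/2=-375/61, d=(M3−M2)/(6·2)=557/244, b=Δ2−h2·(2M2+M3)/6=-51/61
seg 3: a=-5, c=M3/2=921/122, d=(M4−M3)/(6·1)=-307/122, b=Δ3−h3·(2M3+M4)/6=120/61
t_q=1/4 → seg 0, τ=1/4; S=2+-138/61·τ+0·τ²+77/61·τ³=5677/3904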